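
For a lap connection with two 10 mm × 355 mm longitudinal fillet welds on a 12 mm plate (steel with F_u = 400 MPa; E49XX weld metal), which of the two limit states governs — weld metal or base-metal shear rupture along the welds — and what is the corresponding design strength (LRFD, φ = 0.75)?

E49XX → F_EXX = 490 MPa.
t_e = 0.707 × 10 = 7.07 mm; L = 710 mm.
Weld metal: φR_n = 0.75 × 0.6 × 490 × 7.07 × 710 × 10⁻³ = 1107 kN.
Base metal (shear rupture): φR_n = 0.75 × 0.6 × 400 × 12 × 710 × 10⁻³ = 1534 kN.
Governing: weld metal.

φR_n ≈ 1110 kN (weld metal governs)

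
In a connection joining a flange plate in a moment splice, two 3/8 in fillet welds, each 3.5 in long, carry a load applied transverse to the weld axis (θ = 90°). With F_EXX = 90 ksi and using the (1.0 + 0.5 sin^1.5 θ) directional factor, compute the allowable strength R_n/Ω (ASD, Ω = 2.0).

t_e = 0.707 × 0.375 = 0.2651 in; A_we = 0.2651 × 7 = 1.856 in².
Directional factor: 1.0 + 0.5 sin^1.5(90°) = 1.5.
F_nw = 0.6 × 90 × 1.5 = 81 ksi.
R_n/Ω = (81 × 1.856) / 2.0 = 75.16 kip.

R_n/Ω ≈ 75.2 kip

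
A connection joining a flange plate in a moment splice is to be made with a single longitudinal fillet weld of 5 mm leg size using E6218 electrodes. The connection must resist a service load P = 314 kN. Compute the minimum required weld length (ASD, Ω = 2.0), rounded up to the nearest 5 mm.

E62XX → F_EXX = 620 MPa.
Throat t_e = 0.707 × 5 = 3.535 mm.
r_n/Ω = (0.6 × 620 × 3.535) / 2.0 = 657.5 N/mm = 0.6575 kN/mm.
L_req = P / (r_n/Ω) = 314 / 0.6575 = 477.6 mm total.
Round up → use L = 480 mm.

L = 480 mm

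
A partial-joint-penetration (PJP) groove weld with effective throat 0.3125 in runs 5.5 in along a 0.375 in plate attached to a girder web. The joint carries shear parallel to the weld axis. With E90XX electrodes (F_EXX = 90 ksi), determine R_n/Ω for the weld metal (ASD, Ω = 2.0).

Effective throat (given) t_e = 0.3125 in.
A_we = 0.3125 × 5.5 = 1.719 in².
F_nw = 0.6 F_EXX = 54 ksi.
R_n/Ω = (54 × 1.719) / 2.0 = 46.41 kip.

R_n/Ω ≈ 46.4 kip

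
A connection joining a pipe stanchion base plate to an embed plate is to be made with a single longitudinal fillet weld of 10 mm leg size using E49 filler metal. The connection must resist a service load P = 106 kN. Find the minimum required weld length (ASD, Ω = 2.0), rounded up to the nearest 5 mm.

L = 105 mm

E49XX → F_EXX = 490 MPa.
Throat t_e = 0.707 × 10 = 7.07 mm.
r_n/Ω = (0.6 × 490 × 7.07) / 2.0 = 1039 N/mm = 1.039 kN/mm.
L_req = P / (r_n/Ω) = 106 / 1.039 = 102 mm total.
Round up → use L = 105 mm.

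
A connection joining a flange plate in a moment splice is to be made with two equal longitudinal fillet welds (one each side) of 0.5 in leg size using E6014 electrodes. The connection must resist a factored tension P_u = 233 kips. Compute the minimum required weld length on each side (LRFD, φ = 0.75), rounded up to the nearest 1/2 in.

L = 12.5 in on each side

E60XX → F_EXX = 60 ksi.
Throat t_e = 0.707 × 0.5 = 0.3535 in.
φr_n = 0.75 × 0.6 × 60 × 0.3535 = 9.544 kips/in.
L_req = P_u / φr_n = 233 / 9.544 = 24.41 in total.
Per side: 24.41 / 2 = 12.21 in.
Round up → use L = 12.5 in on each side.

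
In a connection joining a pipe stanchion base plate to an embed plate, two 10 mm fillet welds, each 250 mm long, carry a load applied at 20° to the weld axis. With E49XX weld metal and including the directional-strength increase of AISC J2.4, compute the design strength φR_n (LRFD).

E49XX → F_EXX = 490 MPa.
t_e = 0.707 × 10 = 7.07 mm; A_we = 7.07 × 500 = 3535 mm².
Directional factor: 1.0 + 0.5 sin^1.5(20°) = 1.1.
F_nw = 0.6 × 490 × 1.1 = 323.4 MPa.
φR_n = 0.75 × 323.4 × 3535 × 10⁻³ = 857.4 kN.

φR_n ≈ 857 kN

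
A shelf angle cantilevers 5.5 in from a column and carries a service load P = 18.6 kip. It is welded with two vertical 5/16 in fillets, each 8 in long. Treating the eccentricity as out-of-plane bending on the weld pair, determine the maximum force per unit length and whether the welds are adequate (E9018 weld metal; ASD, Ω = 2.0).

E90XX → F_EXX = 90 ksi.
L_w = 2 × 8 = 16 in; section modulus (unit throat) S = 2 × L²/6 = 21.33 in².
Direct shear f_v = P/L_w = 18.6/16 = 1.163 kip/in.
Moment M = P × e = 18.6 × 5.5 = 102.3 kip·in; bending f_b = M/S = 4.795 kip/in.
f_max = √(f_v² + f_b²) = √(1.163² + 4.795²) = 4.934 kip/in.
r_n/Ω = (1/2.0) × 0.6 × 90 × (0.707 × 0.3125) = 5.965 kip/in → adequate.

f_max ≈ 4.93 kip/in; adequate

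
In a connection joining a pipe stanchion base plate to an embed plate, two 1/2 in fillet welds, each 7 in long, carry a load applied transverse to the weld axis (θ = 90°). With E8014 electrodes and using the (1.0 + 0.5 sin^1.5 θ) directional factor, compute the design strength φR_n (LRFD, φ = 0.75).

E80XX → F_EXX = 80 ksi.
t_e = 0.707 × 0.5 = 0.3535 in; A_we = 0.3535 × 14 = 4.949 in².
Directional factor: 1.0 + 0.5 sin^1.5(90°) = 1.5.
F_nw = 0.6 × 80 × 1.5 = 72 ksi.
φR_n = 0.75 × 72 × 4.949 = 267.2 kips.

φR_n ≈ 267 kips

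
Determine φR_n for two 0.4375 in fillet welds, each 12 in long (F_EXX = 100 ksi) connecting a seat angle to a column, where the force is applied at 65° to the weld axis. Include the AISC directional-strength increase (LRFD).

t_e = 0.707 × 0.4375 = 0.3093 in; A_we = 0.3093 × 24 = 7.423 in².
Directional factor: 1.0 + 0.5 sin^1.5(65°) = 1.431.
F_nw = 0.6 × 100 × 1.431 = 85.88 ksi.
φR_n = 0.75 × 85.88 × 7.423 = 478.2 kip.

φR_n ≈ 478 kip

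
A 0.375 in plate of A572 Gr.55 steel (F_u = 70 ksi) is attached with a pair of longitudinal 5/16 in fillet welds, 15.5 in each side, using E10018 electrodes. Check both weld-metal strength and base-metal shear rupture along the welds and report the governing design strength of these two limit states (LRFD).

φR_n ≈ 308 kips (weld metal governs)

E100XX → F_EXX = 100 ksi.
t_e = 0.707 × 0.3125 = 0.2209 in; L = 31 in.
Weld metal: φR_n = 0.75 × 0.6 × 100 × 0.2209 × 31 = 308.2 kips.
Base metal (shear rupture): φR_n = 0.75 × 0.6 × 70 × 0.375 × 31 = 366.2 kips.
Governing: weld metal.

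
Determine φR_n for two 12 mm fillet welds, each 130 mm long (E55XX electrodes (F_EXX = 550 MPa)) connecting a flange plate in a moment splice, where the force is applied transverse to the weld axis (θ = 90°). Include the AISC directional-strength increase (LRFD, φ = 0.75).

t_e = 0.707 × 12 = 8.484 mm; A_we = 8.484 × 260 = 2206 mm².
Directional factor: 1.0 + 0.5 sin^1.5(90°) = 1.5.
F_nw = 0.6 × 550 × 1.5 = 495 MPa.
φR_n = 0.75 × 495 × 2206 × 10⁻³ = 818.9 kN.

φR_n ≈ 819 kN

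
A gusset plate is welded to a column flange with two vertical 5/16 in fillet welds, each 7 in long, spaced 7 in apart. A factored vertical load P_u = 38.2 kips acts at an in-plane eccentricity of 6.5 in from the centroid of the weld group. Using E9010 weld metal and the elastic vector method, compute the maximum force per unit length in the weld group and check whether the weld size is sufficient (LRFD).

E90XX → F_EXX = 90 ksi.
Total weld length L_w = 14 in. Treat welds as unit-width lines.
Polar moment about centroid: J = 2[d³/12 + d(b/2)²] = 2[7³/12 + 7×3.5²] = 228.7 in³.
Direct shear f_v = P/L_w = 38.2 / 14 = 2.729 kip/in (vertical).
Torsion M = P·e = 38.2 × 6.5 = 248.3 kip·in.
Critical point at (x, y) = (3.5, 3.5) from centroid. f_tx = M·y/J = 3.801 kip/in; f_ty = M·x/J = 3.801 kip/in.
Resultant f_max = √[f_tx² + (f_v + f_ty)²] = √[3.801² + (2.729 + 3.801)²] = 7.555 kip/in.
Capacity per unit length: φr_n = 0.75 × 0.6 × 90 × (0.707 × 0.3125) = 8.948 kip/in.
7.555 ≤ 8.948 → adequate.

f_max ≈ 7.55 kip/in; adequate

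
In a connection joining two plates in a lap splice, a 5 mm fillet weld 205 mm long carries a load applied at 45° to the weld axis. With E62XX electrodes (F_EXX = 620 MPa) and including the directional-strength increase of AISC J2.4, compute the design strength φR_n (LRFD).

t_e = 0.707 × 5 = 3.535 mm; A_we = 3.535 × 205 = 724.7 mm².
Directional factor: 1.0 + 0.5 sin^1.5(45°) = 1.297.
F_nw = 0.6 × 620 × 1.297 = 482.6 MPa.
φR_n = 0.75 × 482.6 × 724.7 × 10⁻³ = 262.3 kN.

φR_n ≈ 262 kN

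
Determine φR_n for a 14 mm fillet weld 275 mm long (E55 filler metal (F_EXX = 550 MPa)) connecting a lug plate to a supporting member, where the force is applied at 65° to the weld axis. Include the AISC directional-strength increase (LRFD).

φR_n ≈ 964 kN

t_e = 0.707 × 14 = 9.898 mm; A_we = 9.898 × 275 = 2722 mm².
Directional factor: 1.0 + 0.5 sin^1.5(65°) = 1.431.
F_nw = 0.6 × 550 × 1.431 = 472.4 MPa.
φR_n = 0.75 × 472.4 × 2722 × 10⁻³ = 964.3 kN.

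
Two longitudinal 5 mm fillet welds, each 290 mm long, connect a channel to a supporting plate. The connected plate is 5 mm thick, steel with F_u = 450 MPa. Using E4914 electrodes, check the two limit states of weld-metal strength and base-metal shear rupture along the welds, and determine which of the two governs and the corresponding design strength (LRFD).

E49XX → F_EXX = 490 MPa.
t_e = 0.707 × 5 = 3.535 mm; L = 580 mm.
Weld metal: φR_n = 0.75 × 0.6 × 490 × 3.535 × 580 × 10⁻³ = 452.1 kN.
Base metal (shear rupture): φR_n = 0.75 × 0.6 × 450 × 5 × 580 × 10⁻³ = 587.2 kN.
Governing: weld metal.

φR_n ≈ 452 kN (weld metal governs)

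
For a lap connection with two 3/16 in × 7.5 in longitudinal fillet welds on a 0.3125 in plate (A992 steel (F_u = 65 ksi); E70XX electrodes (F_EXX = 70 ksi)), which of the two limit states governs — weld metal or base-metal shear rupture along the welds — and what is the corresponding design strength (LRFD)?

t_e = 0.707 × 0.1875 = 0.1326 in; L = 15 in.
Weld metal: φR_n = 0.75 × 0.6 × 70 × 0.1326 × 15 = 62.64 kip.
Base metal (shear rupture): φR_n = 0.75 × 0.6 × 65 × 0.3125 × 15 = 137.1 kip.
Governing: weld metal.

φR_n ≈ 62.6 kip (weld metal governs)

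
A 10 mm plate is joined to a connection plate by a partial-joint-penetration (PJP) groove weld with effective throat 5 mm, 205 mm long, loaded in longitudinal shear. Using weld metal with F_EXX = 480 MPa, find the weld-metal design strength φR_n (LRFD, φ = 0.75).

Effective throat (given) t_e = 5 mm.
A_we = 5 × 205 = 1025 mm².
F_nw = 0.6 F_EXX = 288 MPa.
φR_n = 0.75 × 288 × 1025 × 10⁻³ = 221.4 kN.

φR_n ≈ 221 kN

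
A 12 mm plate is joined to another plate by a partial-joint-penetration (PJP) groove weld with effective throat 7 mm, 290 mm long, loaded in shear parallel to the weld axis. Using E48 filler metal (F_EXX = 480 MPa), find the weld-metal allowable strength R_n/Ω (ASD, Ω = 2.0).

Effective throat (given) t_e = 7 mm.
A_we = 7 × 290 = 2030 mm².
F_nw = 0.6 F_EXX = 288 MPa.
R_n/Ω = (288 × 2030) / 2.0 × 10⁻³ = 292.3 kN.

R_n/Ω ≈ 292 kN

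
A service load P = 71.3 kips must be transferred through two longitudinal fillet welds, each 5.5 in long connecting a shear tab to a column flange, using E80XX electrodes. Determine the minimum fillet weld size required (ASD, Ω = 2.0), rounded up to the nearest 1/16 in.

E80XX → F_EXX = 80 ksi.
Total weld length L = 11 in.
Required throat t_e = P × Ω / (0.6 F_EXX × L) = 71.3 × 2.0 / (0.6 × 80 × 11) = 0.2701 in.
Required leg w = t_e / 0.707 = 0.382 in → use 7/16 in.

w = 7/16 in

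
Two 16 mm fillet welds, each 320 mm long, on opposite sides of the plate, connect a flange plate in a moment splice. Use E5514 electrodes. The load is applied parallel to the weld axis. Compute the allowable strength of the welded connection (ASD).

E55XX → F_EXX = 550 MPa.
Effective throat t_e = 0.707 × 16 = 11.31 mm.
Total length L = 640 mm; A_we = 11.31 × 640 = 7240 mm².
F_nw = 0.6 F_EXX = 0.6 × 550 = 330 MPa.
R_n = 330 × 7240 × 10⁻³ = 2389 kN; R_n/Ω = 2389/2.0 = 1195 kN.

R_n/Ω ≈ 1190 kN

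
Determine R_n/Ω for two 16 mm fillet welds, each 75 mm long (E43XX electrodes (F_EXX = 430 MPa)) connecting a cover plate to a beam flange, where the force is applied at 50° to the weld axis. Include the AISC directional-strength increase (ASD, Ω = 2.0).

R_n/Ω ≈ 292 kN

t_e = 0.707 × 16 = 11.31 mm; A_we = 11.31 × 150 = 1697 mm².
Directional factor: 1.0 + 0.5 sin^1.5(50°) = 1.335.
F_nw = 0.6 × 430 × 1.335 = 344.5 MPa.
R_n/Ω = (344.5 × 1697) / 2.0 × 10⁻³ = 292.3 kN.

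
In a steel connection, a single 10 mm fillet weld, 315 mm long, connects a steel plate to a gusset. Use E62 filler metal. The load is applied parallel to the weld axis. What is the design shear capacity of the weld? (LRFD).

E62XX → F_EXX = 620 MPa.
Effective throat t_e = 0.707 × 10 = 7.07 mm.
Total length L = 315 mm; A_we = 7.07 × 315 = 2227 mm².
F_nw = 0.6 F_EXX = 0.6 × 620 = 372 MPa.
φR_n = 0.75 × 372 × 2227 × 10⁻³ = 621.3 kN.

φR_n ≈ 621 kN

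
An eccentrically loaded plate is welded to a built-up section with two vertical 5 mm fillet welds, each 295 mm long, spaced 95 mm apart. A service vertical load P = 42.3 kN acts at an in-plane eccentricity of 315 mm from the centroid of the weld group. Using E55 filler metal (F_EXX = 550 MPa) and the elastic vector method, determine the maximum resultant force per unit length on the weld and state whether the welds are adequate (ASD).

f_max ≈ 396 N/mm; adequate

Total weld length L_w = 590 mm. Treat welds as unit-width lines.
Polar moment about centroid: J = 2[d³/12 + d(b/2)²] = 2[295³/12 + 295×47.5²] = 5610000 mm³.
Direct shear f_v = P/L_w = 42.3×10³ / 590 = 71.69 N/mm (vertical).
Torsion M = P·e = 42.3×10³ × 315 = 13324000 N·mm.
Critical point at (x, y) = (47.5, 147.5) from centroid. f_tx = M·y/J = 350.3 N/mm; f_ty = M·x/J = 112.8 N/mm.
Resultant f_max = √[f_tx² + (f_v + f_ty)²] = √[350.3² + (71.69 + 112.8)²] = 396 N/mm.
Capacity per unit length: r_n/Ω = (1/2.0) × 0.6 × 550 × (0.707 × 5) = 583.3 N/mm.
396 ≤ 583.3 → adequate.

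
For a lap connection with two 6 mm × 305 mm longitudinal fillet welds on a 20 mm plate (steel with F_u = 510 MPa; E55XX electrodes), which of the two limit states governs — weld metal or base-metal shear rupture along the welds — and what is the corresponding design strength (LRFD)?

E55XX → F_EXX = 550 MPa.
t_e = 0.707 × 6 = 4.242 mm; L = 610 mm.
Weld metal: φR_n = 0.75 × 0.6 × 550 × 4.242 × 610 × 10⁻³ = 640.4 kN.
Base metal (shear rupture): φR_n = 0.75 × 0.6 × 510 × 20 × 610 × 10⁻³ = 2800 kN.
Governing: weld metal.

φR_n ≈ 640 kN (weld metal governs)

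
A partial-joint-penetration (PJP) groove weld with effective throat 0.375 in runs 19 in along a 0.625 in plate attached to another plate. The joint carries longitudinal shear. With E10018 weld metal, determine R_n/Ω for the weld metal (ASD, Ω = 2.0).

R_n/Ω ≈ 214 kip

E100XX → F_EXX = 100 ksi.
Effective throat (given) t_e = 0.375 in.
A_we = 0.375 × 19 = 7.125 in².
F_nw = 0.6 F_EXX = 60 ksi.
R_n/Ω = (60 × 7.125) / 2.0 = 213.8 kip.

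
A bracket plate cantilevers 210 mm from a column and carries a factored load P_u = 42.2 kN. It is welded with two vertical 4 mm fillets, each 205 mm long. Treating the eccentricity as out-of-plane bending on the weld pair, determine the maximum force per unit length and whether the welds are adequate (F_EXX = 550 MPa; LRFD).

L_w = 2 × 205 = 410 mm; section modulus (unit throat) S = 2 × L²/6 = 14010 mm².
Direct shear f_v = P/L_w = 42.2×10³/410 = 102.9 N/mm.
Moment M = P × e = 42.2×10³ × 210 = 8862000 N·mm; bending f_b = M/S = 632.6 N/mm.
f_max = √(f_v² + f_b²) = √(102.9² + 632.6²) = 640.9 N/mm.
φr_n = 0.75 × 0.6 × 550 × (0.707 × 4) = 699.9 N/mm → adequate.

f_max ≈ 641 N/mm; adequate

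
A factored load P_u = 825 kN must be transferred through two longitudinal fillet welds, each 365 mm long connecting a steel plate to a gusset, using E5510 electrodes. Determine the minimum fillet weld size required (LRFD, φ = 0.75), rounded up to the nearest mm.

w = 7 mm

E55XX → F_EXX = 550 MPa.
Total weld length L = 730 mm.
Required throat t_e = P_u / (φ × 0.6 F_EXX × L) = 825 / (0.75 × 0.6 × 550 × 730 × 10⁻³) = 4.566 mm.
Required leg w = t_e / 0.707 = 6.459 mm → use 7 mm.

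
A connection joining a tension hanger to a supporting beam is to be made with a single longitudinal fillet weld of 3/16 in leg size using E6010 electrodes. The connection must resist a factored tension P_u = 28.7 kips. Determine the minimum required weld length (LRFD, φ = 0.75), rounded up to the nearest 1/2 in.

L = 8.5 in

E60XX → F_EXX = 60 ksi.
Throat t_e = 0.707 × 0.1875 = 0.1326 in.
φr_n = 0.75 × 0.6 × 60 × 0.1326 = 3.579 kips/in.
L_req = P_u / φr_n = 28.7 / 3.579 = 8.019 in total.
Round up → use L = 8.5 in.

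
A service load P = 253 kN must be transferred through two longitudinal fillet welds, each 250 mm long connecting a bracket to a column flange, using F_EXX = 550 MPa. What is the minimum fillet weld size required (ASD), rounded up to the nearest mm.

w = 5 mm

Total weld length L = 500 mm.
Required throat t_e = P × Ω / (0.6 F_EXX × L) = 253 × 2.0 / (0.6 × 550 × 500 × 10⁻³) = 3.067 mm.
Required leg w = t_e / 0.707 = 4.338 mm → use 5 mm.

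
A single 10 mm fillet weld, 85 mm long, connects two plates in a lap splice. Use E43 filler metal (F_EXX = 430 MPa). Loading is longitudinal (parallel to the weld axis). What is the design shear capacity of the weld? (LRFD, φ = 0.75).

φR_n ≈ 116 kN

Effective throat t_e = 0.707 × 10 = 7.07 mm.
Total length L = 85 mm; A_we = 7.07 × 85 = 600.9 mm².
F_nw = 0.6 F_EXX = 0.6 × 430 = 258 MPa.
φR_n = 0.75 × 258 × 600.9 × 10⁻³ = 116.3 kN.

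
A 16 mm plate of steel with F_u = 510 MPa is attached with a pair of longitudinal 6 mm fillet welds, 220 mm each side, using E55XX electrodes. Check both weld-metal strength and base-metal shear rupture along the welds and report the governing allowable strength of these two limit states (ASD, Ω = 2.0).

R_n/Ω ≈ 308 kN (weld metal governs)

E55XX → F_EXX = 550 MPa.
t_e = 0.707 × 6 = 4.242 mm; L = 440 mm.
Weld metal: R_n/Ω = (1/2.0) × 0.6 × 550 × 4.242 × 440 × 10⁻³ = 308 kN.
Base metal (shear rupture): R_n/Ω = (1/2.0) × 0.6 × 510 × 16 × 440 × 10⁻³ = 1077 kN.
Governing: weld metal.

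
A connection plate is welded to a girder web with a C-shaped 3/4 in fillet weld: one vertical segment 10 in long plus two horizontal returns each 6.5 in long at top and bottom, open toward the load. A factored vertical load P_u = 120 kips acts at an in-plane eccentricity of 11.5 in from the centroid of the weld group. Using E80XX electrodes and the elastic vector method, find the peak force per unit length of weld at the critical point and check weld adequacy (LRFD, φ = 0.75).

E80XX → F_EXX = 80 ksi.
Total weld length L_w = 23 in. Treat welds as unit-width lines.
Centroid: x̄ = 2×6.5×3.25 / 23 = 1.837 in from the vertical weld.
Polar moment about centroid: J = I_x + I_y = [10³/12 + 2×6.5×5²] + [10×1.837² + 2(6.5³/12 + 6.5×1.413²)] = 513.8 in³.
Direct shear f_v = P/L_w = 120 / 23 = 5.217 kip/in (vertical).
Torsion M = P·e = 120 × 11.5 = 1380 kip·in.
Critical point at (x, y) = (4.663, 5) from centroid. f_tx = M·y/J = 13.43 kip/in; f_ty = M·x/J = 12.52 kip/in.
Resultant f_max = √[f_tx² + (f_v + f_ty)²] = √[13.43² + (5.217 + 12.52)²] = 22.25 kip/in.
Capacity per unit length: φr_n = 0.75 × 0.6 × 80 × (0.707 × 0.75) = 19.09 kip/in.
22.25 > 19.09 → NOT adequate.

f_max ≈ 22.3 kip/in; NOT adequate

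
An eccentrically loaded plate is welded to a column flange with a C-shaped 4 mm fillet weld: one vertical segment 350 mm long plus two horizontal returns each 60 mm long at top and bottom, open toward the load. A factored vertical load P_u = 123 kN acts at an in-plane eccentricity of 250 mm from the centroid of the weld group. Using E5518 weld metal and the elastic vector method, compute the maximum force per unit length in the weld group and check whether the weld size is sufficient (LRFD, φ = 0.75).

f_max ≈ 874 N/mm; NOT adequate

E55XX → F_EXX = 550 MPa.
Total weld length L_w = 470 mm. Treat welds as unit-width lines.
Centroid: x̄ = 2×60×30 / 470 = 7.66 mm from the vertical weld.
Polar moment about centroid: J = I_x + I_y = [350³/12 + 2×60×175²] + [350×7.66² + 2(60³/12 + 60×22.34²)] = 7364000 mm³.
Direct shear f_v = P/L_w = 123×10³ / 470 = 261.7 N/mm (vertical).
Torsion M = P·e = 123×10³ × 250 = 30750000 N·mm.
Critical point at (x, y) = (52.34, 175) from centroid. f_tx = M·y/J = 730.7 N/mm; f_ty = M·x/J = 218.5 N/mm.
Resultant f_max = √[f_tx² + (f_v + f_ty)²] = √[730.7² + (261.7 + 218.5)²] = 874.4 N/mm.
Capacity per unit length: φr_n = 0.75 × 0.6 × 550 × (0.707 × 4) = 699.9 N/mm.
874.4 > 699.9 → NOT adequate.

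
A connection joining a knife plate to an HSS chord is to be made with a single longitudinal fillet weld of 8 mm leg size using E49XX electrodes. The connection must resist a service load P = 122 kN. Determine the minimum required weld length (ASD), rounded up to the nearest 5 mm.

E49XX → F_EXX = 490 MPa.
Throat t_e = 0.707 × 8 = 5.656 mm.
r_n/Ω = (0.6 × 490 × 5.656) / 2.0 = 831.4 N/mm = 0.8314 kN/mm.
L_req = P / (r_n/Ω) = 122 / 0.8314 = 146.7 mm total.
Round up → use L = 150 mm.

L = 150 mm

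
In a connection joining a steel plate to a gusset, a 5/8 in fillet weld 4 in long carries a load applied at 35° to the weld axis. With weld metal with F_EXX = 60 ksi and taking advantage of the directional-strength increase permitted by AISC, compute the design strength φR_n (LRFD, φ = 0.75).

t_e = 0.707 × 0.625 = 0.4419 in; A_we = 0.4419 × 4 = 1.767 in².
Directional factor: 1.0 + 0.5 sin^1.5(35°) = 1.217.
F_nw = 0.6 × 60 × 1.217 = 43.82 ksi.
φR_n = 0.75 × 43.82 × 1.767 = 58.09 kip.

φR_n ≈ 58.1 kip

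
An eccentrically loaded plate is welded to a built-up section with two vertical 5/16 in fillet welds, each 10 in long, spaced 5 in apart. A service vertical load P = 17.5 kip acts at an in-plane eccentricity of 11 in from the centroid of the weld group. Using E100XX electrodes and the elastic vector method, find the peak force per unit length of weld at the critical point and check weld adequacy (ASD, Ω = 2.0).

E100XX → F_EXX = 100 ksi.
Total weld length L_w = 20 in. Treat welds as unit-width lines.
Polar moment about centroid: J = 2[d³/12 + d(b/2)²] = 2[10³/12 + 10×2.5²] = 291.7 in³.
Direct shear f_v = P/L_w = 17.5 / 20 = 0.875 kip/in (vertical).
Torsion M = P·e = 17.5 × 11 = 192.5 kip·in.
Critical point at (x, y) = (2.5, 5) from centroid. f_tx = M·y/J = 3.3 kip/in; f_ty = M·x/J = 1.65 kip/in.
Resultant f_max = √[f_tx² + (f_v + f_ty)²] = √[3.3² + (0.875 + 1.65)²] = 4.155 kip/in.
Capacity per unit length: r_n/Ω = (1/2.0) × 0.6 × 100 × (0.707 × 0.3125) = 6.628 kip/in.
4.155 ≤ 6.628 → adequate.

f_max ≈ 4.16 kip/in; adequate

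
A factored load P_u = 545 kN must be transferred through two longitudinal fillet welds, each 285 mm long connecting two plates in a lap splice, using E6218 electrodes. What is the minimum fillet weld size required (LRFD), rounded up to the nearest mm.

w = 5 mm

E62XX → F_EXX = 620 MPa.
Total weld length L = 570 mm.
Required throat t_e = P_u / (φ × 0.6 F_EXX × L) = 545 / (0.75 × 0.6 × 620 × 570 × 10⁻³) = 3.427 mm.
Required leg w = t_e / 0.707 = 4.847 mm → use 5 mm.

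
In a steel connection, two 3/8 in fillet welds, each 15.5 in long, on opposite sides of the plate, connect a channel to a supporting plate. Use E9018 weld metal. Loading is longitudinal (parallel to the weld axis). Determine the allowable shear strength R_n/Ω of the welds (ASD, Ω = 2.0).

R_n/Ω ≈ 222 kip

E90XX → F_EXX = 90 ksi.
Effective throat t_e = 0.707 × 0.375 = 0.2651 in.
Total length L = 31 in; A_we = 0.2651 × 31 = 8.219 in².
F_nw = 0.6 F_EXX = 0.6 × 90 = 54 ksi.
R_n = 54 × 8.219 = 443.8 kip; R_n/Ω = 443.8/2.0 = 221.9 kip.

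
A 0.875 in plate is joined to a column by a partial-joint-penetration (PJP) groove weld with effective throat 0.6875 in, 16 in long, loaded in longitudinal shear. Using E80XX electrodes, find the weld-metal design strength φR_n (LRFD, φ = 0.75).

E80XX → F_EXX = 80 ksi.
Effective throat (given) t_e = 0.6875 in.
A_we = 0.6875 × 16 = 11 in².
F_nw = 0.6 F_EXX = 48 ksi.
φR_n = 0.75 × 48 × 11 = 396 kip.

φR_n ≈ 396 kip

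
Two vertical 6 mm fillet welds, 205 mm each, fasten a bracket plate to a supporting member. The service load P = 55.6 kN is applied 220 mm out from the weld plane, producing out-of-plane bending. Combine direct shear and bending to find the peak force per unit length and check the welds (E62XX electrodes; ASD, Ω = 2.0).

E62XX → F_EXX = 620 MPa.
L_w = 2 × 205 = 410 mm; section modulus (unit throat) S = 2 × L²/6 = 14010 mm².
Direct shear f_v = P/L_w = 55.6×10³/410 = 135.6 N/mm.
Moment M = P × e = 55.6×10³ × 220 = 12232000 N·mm; bending f_b = M/S = 873.2 N/mm.
f_max = √(f_v² + f_b²) = √(135.6² + 873.2²) = 883.7 N/mm.
r_n/Ω = (1/2.0) × 0.6 × 620 × (0.707 × 6) = 789 N/mm → NOT adequate.

f_max ≈ 884 N/mm; NOT adequate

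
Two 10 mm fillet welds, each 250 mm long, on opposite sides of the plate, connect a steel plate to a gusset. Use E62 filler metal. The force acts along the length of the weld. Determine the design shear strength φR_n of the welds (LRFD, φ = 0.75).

E62XX → F_EXX = 620 MPa.
Effective throat t_e = 0.707 × 10 = 7.07 mm.
Total length L = 500 mm; A_we = 7.07 × 500 = 3535 mm².
F_nw = 0.6 F_EXX = 0.6 × 620 = 372 MPa.
φR_n = 0.75 × 372 × 3535 × 10⁻³ = 986.3 kN.

φR_n ≈ 986 kN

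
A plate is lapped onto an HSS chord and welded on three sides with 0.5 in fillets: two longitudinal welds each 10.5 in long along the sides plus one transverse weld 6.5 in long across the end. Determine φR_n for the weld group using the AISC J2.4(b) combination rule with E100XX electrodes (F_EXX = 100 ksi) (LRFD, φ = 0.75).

t_e = 0.707 × 0.5 = 0.3535 in.
R_nwl = 0.6 × 100 × 0.3535 × 21 = 445.4 kip (longitudinal, 2 welds).
R_nwt = 0.6 × 100 × 0.3535 × 6.5 = 137.9 kip (transverse, base value).
(i) R_nwl + R_nwt = 583.3 kip; (ii) 0.85 R_nwl + 1.5 R_nwt = 585.4 kip.
R_n = max = 585.4 kip [governs: (ii)]; φR_n = 439 kip.

φR_n ≈ 439 kip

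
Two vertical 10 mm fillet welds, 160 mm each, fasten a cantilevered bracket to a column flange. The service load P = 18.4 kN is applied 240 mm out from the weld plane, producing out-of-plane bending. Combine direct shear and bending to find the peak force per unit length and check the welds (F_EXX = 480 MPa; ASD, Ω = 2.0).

f_max ≈ 521 N/mm; adequate

L_w = 2 × 160 = 320 mm; section modulus (unit throat) S = 2 × L²/6 = 8533 mm².
Direct shear f_v = P/L_w = 18.4×10³/320 = 57.5 N/mm.
Moment M = P × e = 18.4×10³ × 240 = 4416000 N·mm; bending f_b = M/S = 517.5 N/mm.
f_max = √(f_v² + f_b²) = √(57.5² + 517.5²) = 520.7 N/mm.
r_n/Ω = (1/2.0) × 0.6 × 480 × (0.707 × 10) = 1018 N/mm → adequate.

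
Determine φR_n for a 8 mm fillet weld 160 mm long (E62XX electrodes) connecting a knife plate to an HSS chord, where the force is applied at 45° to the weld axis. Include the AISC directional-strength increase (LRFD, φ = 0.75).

E62XX → F_EXX = 620 MPa.
t_e = 0.707 × 8 = 5.656 mm; A_we = 5.656 × 160 = 905 mm².
Directional factor: 1.0 + 0.5 sin^1.5(45°) = 1.297.
F_nw = 0.6 × 620 × 1.297 = 482.6 MPa.
φR_n = 0.75 × 482.6 × 905 × 10⁻³ = 327.5 kN.

φR_n ≈ 328 kN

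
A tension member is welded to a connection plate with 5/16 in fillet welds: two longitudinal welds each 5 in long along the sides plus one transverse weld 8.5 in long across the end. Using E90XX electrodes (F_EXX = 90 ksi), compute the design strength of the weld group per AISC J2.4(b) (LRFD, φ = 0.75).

φR_n ≈ 190 kip

t_e = 0.707 × 0.3125 = 0.2209 in.
R_nwl = 0.6 × 90 × 0.2209 × 10 = 119.3 kip (longitudinal, 2 welds).
R_nwt = 0.6 × 90 × 0.2209 × 8.5 = 101.4 kip (transverse, base value).
(i) R_nwl + R_nwt = 220.7 kip; (ii) 0.85 R_nwl + 1.5 R_nwt = 253.5 kip.
R_n = max = 253.5 kip [governs: (ii)]; φR_n = 190.1 kip.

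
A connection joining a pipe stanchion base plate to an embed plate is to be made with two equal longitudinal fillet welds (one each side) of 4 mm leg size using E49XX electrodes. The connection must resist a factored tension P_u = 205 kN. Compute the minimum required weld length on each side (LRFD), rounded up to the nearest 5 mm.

E49XX → F_EXX = 490 MPa.
Throat t_e = 0.707 × 4 = 2.828 mm.
φr_n = 0.75 × 0.6 × 490 × 2.828 × 10⁻³ = 0.6236 kN/mm.
L_req = P_u / φr_n = 205 / 0.6236 = 328.8 mm total.
Per side: 328.8 / 2 = 164.4 mm.
Round up → use L = 165 mm on each side.

L = 165 mm on each side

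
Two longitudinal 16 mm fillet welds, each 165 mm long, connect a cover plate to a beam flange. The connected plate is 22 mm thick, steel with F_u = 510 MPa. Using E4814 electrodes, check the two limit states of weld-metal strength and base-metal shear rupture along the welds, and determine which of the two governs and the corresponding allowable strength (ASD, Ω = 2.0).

E48XX → F_EXX = 480 MPa.
t_e = 0.707 × 16 = 11.31 mm; L = 330 mm.
Weld metal: R_n/Ω = (1/2.0) × 0.6 × 480 × 11.31 × 330 × 10⁻³ = 537.5 kN.
Base metal (shear rupture): R_n/Ω = (1/2.0) × 0.6 × 510 × 22 × 330 × 10⁻³ = 1111 kN.
Governing: weld metal.

R_n/Ω ≈ 538 kN (weld metal governs)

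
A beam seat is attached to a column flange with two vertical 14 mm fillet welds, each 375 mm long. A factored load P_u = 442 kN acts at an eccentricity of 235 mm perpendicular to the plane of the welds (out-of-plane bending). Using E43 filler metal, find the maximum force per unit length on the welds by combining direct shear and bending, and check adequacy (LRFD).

E43XX → F_EXX = 430 MPa.
L_w = 2 × 375 = 750 mm; section modulus (unit throat) S = 2 × L²/6 = 46880 mm².
Direct shear f_v = P/L_w = 442×10³/750 = 589.3 N/mm.
Moment M = P × e = 442×10³ × 235 = 103870000 N·mm; bending f_b = M/S = 2216 N/mm.
f_max = √(f_v² + f_b²) = √(589.3² + 2216²) = 2293 N/mm.
φr_n = 0.75 × 0.6 × 430 × (0.707 × 14) = 1915 N/mm → NOT adequate.

f_max ≈ 2290 N/mm; NOT adequate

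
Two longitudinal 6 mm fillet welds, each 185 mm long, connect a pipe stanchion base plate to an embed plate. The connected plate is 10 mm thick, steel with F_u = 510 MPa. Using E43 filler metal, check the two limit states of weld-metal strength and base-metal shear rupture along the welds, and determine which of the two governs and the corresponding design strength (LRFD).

E43XX → F_EXX = 430 MPa.
t_e = 0.707 × 6 = 4.242 mm; L = 370 mm.
Weld metal: φR_n = 0.75 × 0.6 × 430 × 4.242 × 370 × 10⁻³ = 303.7 kN.
Base metal (shear rupture): φR_n = 0.75 × 0.6 × 510 × 10 × 370 × 10⁻³ = 849.2 kN.
Governing: weld metal.

φR_n ≈ 304 kN (weld metal governs)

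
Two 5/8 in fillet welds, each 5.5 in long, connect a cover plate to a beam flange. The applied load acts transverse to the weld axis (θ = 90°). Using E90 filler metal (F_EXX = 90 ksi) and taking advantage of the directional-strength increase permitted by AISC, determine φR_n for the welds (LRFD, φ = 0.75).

t_e = 0.707 × 0.625 = 0.4419 in; A_we = 0.4419 × 11 = 4.861 in².
Directional factor: 1.0 + 0.5 sin^1.5(90°) = 1.5.
F_nw = 0.6 × 90 × 1.5 = 81 ksi.
φR_n = 0.75 × 81 × 4.861 = 295.3 kips.

φR_n ≈ 295 kips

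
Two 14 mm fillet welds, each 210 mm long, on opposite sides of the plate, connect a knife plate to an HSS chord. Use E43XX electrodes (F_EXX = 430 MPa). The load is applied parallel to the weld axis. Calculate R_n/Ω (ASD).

Effective throat t_e = 0.707 × 14 = 9.898 mm.
Total length L = 420 mm; A_we = 9.898 × 420 = 4157 mm².
F_nw = 0.6 F_EXX = 0.6 × 430 = 258 MPa.
R_n = 258 × 4157 × 10⁻³ = 1073 kN; R_n/Ω = 1073/2.0 = 536.3 kN.

R_n/Ω ≈ 536 kN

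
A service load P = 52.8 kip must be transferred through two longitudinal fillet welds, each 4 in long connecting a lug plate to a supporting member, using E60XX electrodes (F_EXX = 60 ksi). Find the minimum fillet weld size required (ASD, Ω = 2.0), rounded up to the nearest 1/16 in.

Total weld length L = 8 in.
Required throat t_e = P × Ω / (0.6 F_EXX × L) = 52.8 × 2.0 / (0.6 × 60 × 8) = 0.3667 in.
Required leg w = t_e / 0.707 = 0.5186 in → use 9/16 in.

w = 9/16 in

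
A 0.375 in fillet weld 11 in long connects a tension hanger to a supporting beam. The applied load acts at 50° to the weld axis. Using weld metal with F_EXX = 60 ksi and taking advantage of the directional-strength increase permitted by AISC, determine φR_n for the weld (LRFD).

t_e = 0.707 × 0.375 = 0.2651 in; A_we = 0.2651 × 11 = 2.916 in².
Directional factor: 1.0 + 0.5 sin^1.5(50°) = 1.335.
F_nw = 0.6 × 60 × 1.335 = 48.07 ksi.
φR_n = 0.75 × 48.07 × 2.916 = 105.1 kips.

φR_n ≈ 105 kips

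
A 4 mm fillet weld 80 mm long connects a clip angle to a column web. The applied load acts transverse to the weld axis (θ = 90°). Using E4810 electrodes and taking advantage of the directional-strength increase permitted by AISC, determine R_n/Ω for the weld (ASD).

E48XX → F_EXX = 480 MPa.
t_e = 0.707 × 4 = 2.828 mm; A_we = 2.828 × 80 = 226.2 mm².
Directional factor: 1.0 + 0.5 sin^1.5(90°) = 1.5.
F_nw = 0.6 × 480 × 1.5 = 432 MPa.
R_n/Ω = (432 × 226.2) / 2.0 × 10⁻³ = 48.87 kN.

R_n/Ω ≈ 48.9 kN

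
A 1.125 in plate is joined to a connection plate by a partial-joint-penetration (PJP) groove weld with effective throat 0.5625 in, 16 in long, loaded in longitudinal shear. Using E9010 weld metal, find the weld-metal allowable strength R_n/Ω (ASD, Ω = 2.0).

E90XX → F_EXX = 90 ksi.
Effective throat (given) t_e = 0.5625 in.
A_we = 0.5625 × 16 = 9 in².
F_nw = 0.6 F_EXX = 54 ksi.
R_n/Ω = (54 × 9) / 2.0 = 243 kip.

R_n/Ω ≈ 243 kip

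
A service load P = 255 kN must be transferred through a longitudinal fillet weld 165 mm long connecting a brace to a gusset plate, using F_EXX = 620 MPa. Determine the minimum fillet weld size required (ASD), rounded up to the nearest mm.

Total weld length L = 165 mm.
Required throat t_e = P × Ω / (0.6 F_EXX × L) = 255 × 2.0 / (0.6 × 620 × 165 × 10⁻³) = 8.309 mm.
Required leg w = t_e / 0.707 = 11.75 mm → use 12 mm.

w = 12 mm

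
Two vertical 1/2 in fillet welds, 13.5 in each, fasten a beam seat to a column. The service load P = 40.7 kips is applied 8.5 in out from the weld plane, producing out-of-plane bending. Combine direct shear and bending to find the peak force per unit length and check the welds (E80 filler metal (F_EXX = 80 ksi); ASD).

L_w = 2 × 13.5 = 27 in; section modulus (unit throat) S = 2 × L²/6 = 60.75 in².
Direct shear f_v = P/L_w = 40.7/27 = 1.507 kip/in.
Moment M = P × e = 40.7 × 8.5 = 345.95 kip·in; bending f_b = M/S = 5.695 kip/in.
f_max = √(f_v² + f_b²) = √(1.507² + 5.695²) = 5.891 kip/in.
r_n/Ω = (1/2.0) × 0.6 × 80 × (0.707 × 0.5) = 8.484 kip/in → adequate.

f_max ≈ 5.89 kip/in; adequate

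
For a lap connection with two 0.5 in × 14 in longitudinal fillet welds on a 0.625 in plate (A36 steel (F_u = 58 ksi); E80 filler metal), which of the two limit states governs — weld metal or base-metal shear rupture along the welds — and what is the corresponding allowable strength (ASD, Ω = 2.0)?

R_n/Ω ≈ 238 kip (weld metal governs)

E80XX → F_EXX = 80 ksi.
t_e = 0.707 × 0.5 = 0.3535 in; L = 28 in.
Weld metal: R_n/Ω = (1/2.0) × 0.6 × 80 × 0.3535 × 28 = 237.6 kip.
Base metal (shear rupture): R_n/Ω = (1/2.0) × 0.6 × 58 × 0.625 × 28 = 304.5 kip.
Governing: weld metal.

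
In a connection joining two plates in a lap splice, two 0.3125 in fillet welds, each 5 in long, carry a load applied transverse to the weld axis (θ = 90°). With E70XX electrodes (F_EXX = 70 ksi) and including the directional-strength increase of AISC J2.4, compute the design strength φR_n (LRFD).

t_e = 0.707 × 0.3125 = 0.2209 in; A_we = 0.2209 × 10 = 2.209 in².
Directional factor: 1.0 + 0.5 sin^1.5(90°) = 1.5.
F_nw = 0.6 × 70 × 1.5 = 63 ksi.
φR_n = 0.75 × 63 × 2.209 = 104.4 kips.

φR_n ≈ 104 kips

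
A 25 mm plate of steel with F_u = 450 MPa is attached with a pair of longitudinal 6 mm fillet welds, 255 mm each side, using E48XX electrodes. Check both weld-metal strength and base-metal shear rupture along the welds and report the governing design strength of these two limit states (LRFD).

E48XX → F_EXX = 480 MPa.
t_e = 0.707 × 6 = 4.242 mm; L = 510 mm.
Weld metal: φR_n = 0.75 × 0.6 × 480 × 4.242 × 510 × 10⁻³ = 467.3 kN.
Base metal (shear rupture): φR_n = 0.75 × 0.6 × 450 × 25 × 510 × 10⁻³ = 2582 kN.
Governing: weld metal.

φR_n ≈ 467 kN (weld metal governs)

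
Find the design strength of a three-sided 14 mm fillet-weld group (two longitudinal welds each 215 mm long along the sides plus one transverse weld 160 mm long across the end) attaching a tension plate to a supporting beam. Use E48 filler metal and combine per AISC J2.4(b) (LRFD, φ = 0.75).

φR_n ≈ 1290 kN

E48XX → F_EXX = 480 MPa.
t_e = 0.707 × 14 = 9.898 mm.
R_nwl = 0.6 × 480 × 9.898 × 430 × 10⁻³ = 1226 kN (longitudinal, 2 welds).
R_nwt = 0.6 × 480 × 9.898 × 160 × 10⁻³ = 456.1 kN (transverse, base value).
(i) R_nwl + R_nwt = 1682 kN; (ii) 0.85 R_nwl + 1.5 R_nwt = 1726 kN.
R_n = max = 1726 kN [governs: (ii)]; φR_n = 1295 kN.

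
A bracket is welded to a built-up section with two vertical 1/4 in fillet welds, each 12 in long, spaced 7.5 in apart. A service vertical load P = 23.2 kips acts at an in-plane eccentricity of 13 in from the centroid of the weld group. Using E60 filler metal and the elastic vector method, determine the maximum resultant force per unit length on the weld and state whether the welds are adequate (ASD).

f_max ≈ 4.01 kip/in; NOT adequate

E60XX → F_EXX = 60 ksi.
Total weld length L_w = 24 in. Treat welds as unit-width lines.
Polar moment about centroid: J = 2[d³/12 + d(b/2)²] = 2[12³/12 + 12×3.75²] = 625.5 in³.
Direct shear f_v = P/L_w = 23.2 / 24 = 0.9667 kip/in (vertical).
Torsion M = P·e = 23.2 × 13 = 301.6 kip·in.
Critical point at (x, y) = (3.75, 6) from centroid. f_tx = M·y/J = 2.893 kip/in; f_ty = M·x/J = 1.808 kip/in.
Resultant f_max = √[f_tx² + (f_v + f_ty)²] = √[2.893² + (0.9667 + 1.808)²] = 4.009 kip/in.
Capacity per unit length: r_n/Ω = (1/2.0) × 0.6 × 60 × (0.707 × 0.25) = 3.181 kip/in.
4.009 > 3.181 → NOT adequate.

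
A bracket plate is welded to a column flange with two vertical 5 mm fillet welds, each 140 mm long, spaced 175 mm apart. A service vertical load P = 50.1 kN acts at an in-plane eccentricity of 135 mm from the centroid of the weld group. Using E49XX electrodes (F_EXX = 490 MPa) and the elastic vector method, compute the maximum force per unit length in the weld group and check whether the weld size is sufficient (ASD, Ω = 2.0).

Total weld length L_w = 280 mm. Treat welds as unit-width lines.
Polar moment about centroid: J = 2[d³/12 + d(b/2)²] = 2[140³/12 + 140×87.5²] = 2601000 mm³.
Direct shear f_v = P/L_w = 50.1×10³ / 280 = 178.9 N/mm (vertical).
Torsion M = P·e = 50.1×10³ × 135 = 6763500 N·mm.
Critical point at (x, y) = (87.5, 70) from centroid. f_tx = M·y/J = 182 N/mm; f_ty = M·x/J = 227.5 N/mm.
Resultant f_max = √[f_tx² + (f_v + f_ty)²] = √[182² + (178.9 + 227.5)²] = 445.3 N/mm.
Capacity per unit length: r_n/Ω = (1/2.0) × 0.6 × 490 × (0.707 × 5) = 519.6 N/mm.
445.3 ≤ 519.6 → adequate.

f_max ≈ 445 N/mm; adequate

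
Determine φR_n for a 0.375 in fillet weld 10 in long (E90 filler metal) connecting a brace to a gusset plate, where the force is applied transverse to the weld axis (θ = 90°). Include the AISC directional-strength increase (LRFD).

φR_n ≈ 161 kips

E90XX → F_EXX = 90 ksi.
t_e = 0.707 × 0.375 = 0.2651 in; A_we = 0.2651 × 10 = 2.651 in².
Directional factor: 1.0 + 0.5 sin^1.5(90°) = 1.5.
F_nw = 0.6 × 90 × 1.5 = 81 ksi.
φR_n = 0.75 × 81 × 2.651 = 161.1 kips.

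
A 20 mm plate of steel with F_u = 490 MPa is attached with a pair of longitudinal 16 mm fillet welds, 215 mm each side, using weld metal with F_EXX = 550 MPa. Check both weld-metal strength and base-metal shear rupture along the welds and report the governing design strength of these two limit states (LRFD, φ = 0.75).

t_e = 0.707 × 16 = 11.31 mm; L = 430 mm.
Weld metal: φR_n = 0.75 × 0.6 × 550 × 11.31 × 430 × 10⁻³ = 1204 kN.
Base metal (shear rupture): φR_n = 0.75 × 0.6 × 490 × 20 × 430 × 10⁻³ = 1896 kN.
Governing: weld metal.

φR_n ≈ 1200 kN (weld metal governs)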